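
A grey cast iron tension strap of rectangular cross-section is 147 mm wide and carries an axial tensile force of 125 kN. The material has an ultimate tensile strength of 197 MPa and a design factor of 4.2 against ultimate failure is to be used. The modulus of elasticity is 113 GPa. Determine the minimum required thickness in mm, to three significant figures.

t = 18.1 mm

σ_allow = 197/4.2 = 46.90 MPa.
Required area A = F/σ_allow = 125000/46.90 = 2665 mm².
t = A/w = 2665/147 = 18.13 mm.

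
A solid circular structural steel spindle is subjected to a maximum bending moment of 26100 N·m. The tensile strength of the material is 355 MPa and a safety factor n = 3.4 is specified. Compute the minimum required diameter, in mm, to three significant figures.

d = 137 mm

σ_allow = 355/3.4 = 104.4 MPa.
For a solid circular section σ = 32M/(πd³), so d³ = 32M/(π σ_allow) = 32×2.6100×10^7/(π×104.4) = 2.546×10^6 mm³.
d = 136.6 mm.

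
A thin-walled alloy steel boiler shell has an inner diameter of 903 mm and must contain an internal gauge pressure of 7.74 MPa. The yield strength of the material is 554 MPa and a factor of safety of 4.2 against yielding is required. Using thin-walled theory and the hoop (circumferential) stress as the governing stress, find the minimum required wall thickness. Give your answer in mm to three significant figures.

σ_allow = 554/4.2 = 131.9 MPa.
Hoop stress σ_h = pD/(2t), so t = pD/(2σ_allow) = 7.74×903/(2×131.9) = 26.49 mm.

t = 26.5 mm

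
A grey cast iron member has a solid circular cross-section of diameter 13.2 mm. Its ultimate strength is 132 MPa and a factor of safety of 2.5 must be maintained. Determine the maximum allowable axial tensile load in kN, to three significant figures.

σ_allow = 132/2.5 = 52.80 MPa.
A = πd²/4 = π×13.2²/4 = 136.8 mm².
F_allow = σ_allow × A = 52.80×136.8 = 7226 N.

F_allow = 7.23 kN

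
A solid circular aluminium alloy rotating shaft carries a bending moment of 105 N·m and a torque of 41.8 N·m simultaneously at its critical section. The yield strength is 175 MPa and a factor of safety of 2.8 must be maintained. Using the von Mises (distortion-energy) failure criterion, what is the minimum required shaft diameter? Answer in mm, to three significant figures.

σ_allow = σ_y/n = 175/2.8 = 62.50 MPa.
For a solid shaft σ_b = 32M/(πd³) and τ = 16T/(πd³), so the von Mises stress is σ' = (16/πd³)·√(4M²+3T²).
√(4M²+3T²) = √(4×(105000)² + 3×(41800)²) = 222100 N·mm.
d³ = 16×222100/(π×62.50) = 18100 mm³.
d = 26.26 mm.

d = 26.3 mm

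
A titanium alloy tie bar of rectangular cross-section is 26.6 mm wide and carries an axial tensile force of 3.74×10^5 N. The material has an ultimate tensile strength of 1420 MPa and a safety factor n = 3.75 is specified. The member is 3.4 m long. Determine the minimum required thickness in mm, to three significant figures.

t = 37.1 mm

σ_allow = 1420/3.75 = 378.7 MPa.
Required area A = F/σ_allow = 374000/378.7 = 987.7 mm².
t = A/w = 987.7/26.6 = 37.13 mm.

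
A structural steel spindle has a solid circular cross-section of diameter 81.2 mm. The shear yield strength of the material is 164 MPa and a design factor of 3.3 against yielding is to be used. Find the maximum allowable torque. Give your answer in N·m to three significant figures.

τ_allow = 164/3.3 = 49.70 MPa.
For a solid shaft T_allow = τ_allow·πd³/16; πd³/16 = π×81.2³/16 = 105100 mm³.
T_allow = 49.70×105100 = 5.224×10^6 N·mm = 5224 N·m.

T_allow = 5220 N·m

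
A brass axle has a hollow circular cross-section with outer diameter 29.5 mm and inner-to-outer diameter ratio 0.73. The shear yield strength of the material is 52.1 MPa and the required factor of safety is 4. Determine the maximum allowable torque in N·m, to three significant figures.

T_allow = 47.0 N·m

τ_allow = 52.1/4 = 13.03 MPa.
For a hollow shaft T_allow = τ_allow·πd_o³(1−k⁴)/16 with 1−k⁴ = 0.7160, so πd_o³(1−k⁴)/16 = 3609 mm³.
T_allow = 13.03×3609 = 47010 N·mm = 47.01 N·m.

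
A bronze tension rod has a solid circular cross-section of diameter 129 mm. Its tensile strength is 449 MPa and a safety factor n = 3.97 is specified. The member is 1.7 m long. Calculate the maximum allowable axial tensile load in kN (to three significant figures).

F_allow = 1480 kN

σ_allow = 449/3.97 = 113.1 MPa.
A = πd²/4 = π×129²/4 = 13070 mm².
F_allow = σ_allow × A = 113.1×13070 = 1.478×10^6 N.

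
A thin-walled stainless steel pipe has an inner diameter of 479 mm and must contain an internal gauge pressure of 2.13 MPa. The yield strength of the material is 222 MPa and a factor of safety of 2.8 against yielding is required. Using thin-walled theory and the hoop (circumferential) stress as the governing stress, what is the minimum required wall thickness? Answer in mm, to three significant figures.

t = 6.43 mm

σ_allow = 222/2.8 = 79.29 MPa.
Hoop stress σ_h = pD/(2t), so t = pD/(2σ_allow) = 2.13×479/(2×79.29) = 6.434 mm.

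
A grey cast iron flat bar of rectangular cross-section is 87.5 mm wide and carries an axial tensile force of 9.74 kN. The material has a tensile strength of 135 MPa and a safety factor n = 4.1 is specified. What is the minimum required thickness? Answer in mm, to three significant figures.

σ_allow = 135/4.1 = 32.93 MPa.
Required area A = F/σ_allow = 9740.0/32.93 = 295.8 mm².
t = A/w = 295.8/87.5 = 3.381 mm.

t = 3.38 mm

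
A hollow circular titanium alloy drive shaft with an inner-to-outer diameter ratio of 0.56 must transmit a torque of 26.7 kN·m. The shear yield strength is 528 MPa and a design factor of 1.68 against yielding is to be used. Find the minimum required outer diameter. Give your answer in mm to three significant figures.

τ_allow = 528/1.68 = 314.3 MPa.
For a hollow shaft τ = 16T/[πd_o³(1−k⁴)] with k = 0.56, so 1−k⁴ = 0.9017.
d_o³ = 16T/[π τ_allow (1−k⁴)] = 16×2.6700×10^7/(π×314.3×0.9017) = 479900 mm³.
d_o = 78.29 mm.

d_o = 78.3 mm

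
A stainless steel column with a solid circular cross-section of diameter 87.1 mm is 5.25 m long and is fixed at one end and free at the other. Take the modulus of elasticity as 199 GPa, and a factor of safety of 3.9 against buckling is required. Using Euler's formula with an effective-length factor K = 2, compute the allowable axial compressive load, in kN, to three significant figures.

P_allow = 12.9 kN

I = πd⁴/64 = π×87.1⁴/64 = 2.825×10^6 mm⁴.
Effective length L_e = KL = 2×5.25 m = 10500 mm.
Euler critical load P_cr = π²EI/L_e² = π²×199000×2.825×10^6/10500² = 50330 N.
P_allow = P_cr/n = 50330/3.9 = 12900 N.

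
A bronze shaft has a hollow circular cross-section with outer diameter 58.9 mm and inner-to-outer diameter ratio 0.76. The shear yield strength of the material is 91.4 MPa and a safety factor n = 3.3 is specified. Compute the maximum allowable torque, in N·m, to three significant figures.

τ_allow = 91.4/3.3 = 27.70 MPa.
For a hollow shaft T_allow = τ_allow·πd_o³(1−k⁴)/16 with 1−k⁴ = 0.6664, so πd_o³(1−k⁴)/16 = 26740 mm³.
T_allow = 27.70×26740 = 740500 N·mm = 740.5 N·m.

T_allow = 741 N·m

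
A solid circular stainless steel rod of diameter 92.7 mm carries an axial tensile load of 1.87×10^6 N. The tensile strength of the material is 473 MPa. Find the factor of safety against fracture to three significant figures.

n = 1.71

A = πd²/4 = 6749 mm².
σ = F/A = 1870000/6749 = 277.1 MPa.
n = 473/277.1 = 1.707.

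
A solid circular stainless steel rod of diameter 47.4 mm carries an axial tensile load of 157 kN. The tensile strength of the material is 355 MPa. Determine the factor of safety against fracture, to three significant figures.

A = πd²/4 = 1765 mm².
σ = F/A = 157000/1765 = 88.97 MPa.
n = 355/88.97 = 3.990.

n = 3.99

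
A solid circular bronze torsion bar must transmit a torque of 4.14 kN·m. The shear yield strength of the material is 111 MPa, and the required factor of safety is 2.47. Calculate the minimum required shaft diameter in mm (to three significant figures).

d = 77.7 mm

Allowable shear stress τ_allow = 111/2.47 = 44.94 MPa.
For a solid shaft τ = 16T/(πd³), so d³ = 16T/(π τ_allow) = 16×4140000/(π×44.94) = 469200 mm³.
d = (469200)^(1/3) = 77.70 mm.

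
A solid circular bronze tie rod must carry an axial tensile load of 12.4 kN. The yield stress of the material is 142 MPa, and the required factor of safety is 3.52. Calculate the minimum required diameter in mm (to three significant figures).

Allowable stress σ_allow = 142/3.52 = 40.34 MPa.
Required area A = F/σ_allow = 12400/40.34 = 307.4 mm².
A = πd²/4 → d = √(4A/π) = 19.78 mm.

d = 19.8 mm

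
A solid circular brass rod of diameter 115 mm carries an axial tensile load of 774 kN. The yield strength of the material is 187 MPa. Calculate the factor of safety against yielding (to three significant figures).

n = 2.51

A = πd²/4 = 10390 mm².
σ = F/A = 774000/10390 = 74.52 MPa.
n = 187/74.52 = 2.509.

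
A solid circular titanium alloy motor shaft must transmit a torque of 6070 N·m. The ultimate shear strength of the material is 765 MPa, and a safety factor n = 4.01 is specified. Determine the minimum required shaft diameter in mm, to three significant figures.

Allowable shear stress τ_allow = 765/4.01 = 190.8 MPa.
For a solid shaft τ = 16T/(πd³), so d³ = 16T/(π τ_allow) = 16×6070000/(π×190.8) = 162000 mm³.
d = (162000)^(1/3) = 54.52 mm.

d = 54.5 mm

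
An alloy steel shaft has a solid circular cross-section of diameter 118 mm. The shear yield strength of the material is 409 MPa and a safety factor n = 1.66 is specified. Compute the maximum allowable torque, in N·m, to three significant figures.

T_allow = 79500 N·m

τ_allow = 409/1.66 = 246.4 MPa.
For a solid shaft T_allow = τ_allow·πd³/16; πd³/16 = π×118³/16 = 322600 mm³.
T_allow = 246.4×322600 = 7.949×10^7 N·mm = 79490 N·m.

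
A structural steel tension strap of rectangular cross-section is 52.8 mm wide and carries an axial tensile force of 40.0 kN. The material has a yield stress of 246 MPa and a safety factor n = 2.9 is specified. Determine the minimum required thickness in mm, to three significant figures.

t = 8.93 mm

σ_allow = 246/2.9 = 84.83 MPa.
Required area A = F/σ_allow = 40000/84.83 = 471.5 mm².
t = A/w = 471.5/52.8 = 8.931 mm.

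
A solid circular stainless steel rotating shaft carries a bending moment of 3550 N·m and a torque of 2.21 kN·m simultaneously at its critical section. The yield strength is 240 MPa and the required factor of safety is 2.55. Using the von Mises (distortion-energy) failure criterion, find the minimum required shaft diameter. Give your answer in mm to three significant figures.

d = 75.9 mm

σ_allow = σ_y/n = 240/2.55 = 94.12 MPa.
For a solid shaft σ_b = 32M/(πd³) and τ = 16T/(πd³), so the von Mises stress is σ' = (16/πd³)·√(4M²+3T²).
√(4M²+3T²) = √(4×(3.550×10^6)² + 3×(2.210×10^6)²) = 8.066×10^6 N·mm.
d³ = 16×8.066×10^6/(π×94.12) = 436500 mm³.
d = 75.86 mm.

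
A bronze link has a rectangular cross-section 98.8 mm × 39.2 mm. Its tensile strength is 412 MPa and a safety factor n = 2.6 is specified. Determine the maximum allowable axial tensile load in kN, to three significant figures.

σ_allow = 412/2.6 = 158.5 MPa.
A = 98.8×39.2 = 3873 mm².
F_allow = σ_allow × A = 158.5×3873 = 613700 N.

F_allow = 614 kN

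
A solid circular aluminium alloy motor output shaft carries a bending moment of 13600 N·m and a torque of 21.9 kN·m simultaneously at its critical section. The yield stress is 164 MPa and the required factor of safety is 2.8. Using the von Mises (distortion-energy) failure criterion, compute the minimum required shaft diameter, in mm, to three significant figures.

d = 160 mm

σ_allow = σ_y/n = 164/2.8 = 58.57 MPa.
For a solid shaft σ_b = 32M/(πd³) and τ = 16T/(πd³), so the von Mises stress is σ' = (16/πd³)·√(4M²+3T²).
√(4M²+3T²) = √(4×(1.360×10^7)² + 3×(2.190×10^7)²) = 4.668×10^7 N·mm.
d³ = 16×4.668×10^7/(π×58.57) = 4.059×10^6 mm³.
d = 159.5 mm.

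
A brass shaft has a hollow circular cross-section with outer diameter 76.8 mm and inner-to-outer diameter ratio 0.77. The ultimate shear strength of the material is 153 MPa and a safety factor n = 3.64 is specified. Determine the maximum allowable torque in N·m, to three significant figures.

T_allow = 2420 N·m

τ_allow = 153/3.64 = 42.03 MPa.
For a hollow shaft T_allow = τ_allow·πd_o³(1−k⁴)/16 with 1−k⁴ = 0.6485, so πd_o³(1−k⁴)/16 = 57680 mm³.
T_allow = 42.03×57680 = 2.424×10^6 N·mm = 2424 N·m.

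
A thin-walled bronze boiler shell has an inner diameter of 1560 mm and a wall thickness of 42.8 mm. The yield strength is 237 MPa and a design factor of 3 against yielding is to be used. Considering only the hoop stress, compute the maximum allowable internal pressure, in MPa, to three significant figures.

p_allow = 4.33 MPa

σ_allow = 237/3 = 79.00 MPa.
σ_h = pD/(2t) → p_allow = 2σ_allow t/D = 2×79.00×42.8/1560 = 4.335 MPa.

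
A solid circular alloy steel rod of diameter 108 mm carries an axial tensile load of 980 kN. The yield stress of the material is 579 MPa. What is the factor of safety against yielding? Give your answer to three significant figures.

A = πd²/4 = 9161 mm².
σ = F/A = 980000/9161 = 107.0 MPa.
n = 579/107.0 = 5.412.

n = 5.41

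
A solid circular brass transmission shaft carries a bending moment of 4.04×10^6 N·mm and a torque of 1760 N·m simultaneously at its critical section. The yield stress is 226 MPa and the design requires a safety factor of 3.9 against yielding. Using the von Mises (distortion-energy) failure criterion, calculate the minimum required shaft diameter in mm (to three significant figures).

d = 91.2 mm

σ_allow = σ_y/n = 226/3.9 = 57.95 MPa.
For a solid shaft σ_b = 32M/(πd³) and τ = 16T/(πd³), so the von Mises stress is σ' = (16/πd³)·√(4M²+3T²).
√(4M²+3T²) = √(4×(4.040×10^6)² + 3×(1.760×10^6)²) = 8.636×10^6 N·mm.
d³ = 16×8.636×10^6/(π×57.95) = 759000 mm³.
d = 91.22 mm.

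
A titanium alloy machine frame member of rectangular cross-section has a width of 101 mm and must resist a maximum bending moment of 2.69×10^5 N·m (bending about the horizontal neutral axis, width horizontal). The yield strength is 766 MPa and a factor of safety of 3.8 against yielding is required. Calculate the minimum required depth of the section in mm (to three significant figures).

h = 282 mm

σ_allow = 766/3.8 = 201.6 MPa.
For a rectangular section σ = 6M/(bh²), so h² = 6M/(b σ_allow) = 6×2.6900×10^8/(101×201.6) = 79280 mm².
h = 281.6 mm.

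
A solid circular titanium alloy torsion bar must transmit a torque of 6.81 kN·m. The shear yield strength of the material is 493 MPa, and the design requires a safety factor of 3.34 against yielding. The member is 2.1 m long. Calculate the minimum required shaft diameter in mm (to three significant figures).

d = 61.7 mm

Allowable shear stress τ_allow = 493/3.34 = 147.6 MPa.
For a solid shaft τ = 16T/(πd³), so d³ = 16T/(π τ_allow) = 16×6810000/(π×147.6) = 235000 mm³.
d = (235000)^(1/3) = 61.71 mm.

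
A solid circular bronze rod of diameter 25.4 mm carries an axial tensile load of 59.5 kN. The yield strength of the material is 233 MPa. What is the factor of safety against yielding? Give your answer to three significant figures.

n = 1.98

A = πd²/4 = 506.7 mm².
σ = F/A = 59500/506.7 = 117.4 MPa.
n = 233/117.4 = 1.984.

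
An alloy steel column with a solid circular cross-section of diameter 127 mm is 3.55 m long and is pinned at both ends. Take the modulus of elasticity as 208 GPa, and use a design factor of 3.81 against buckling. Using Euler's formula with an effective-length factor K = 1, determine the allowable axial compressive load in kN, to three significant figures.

P_allow = 546 kN

I = πd⁴/64 = π×127⁴/64 = 1.277×10^7 mm⁴.
Effective length L_e = KL = 1×3.55 m = 3550 mm.
Euler critical load P_cr = π²EI/L_e² = π²×208000×1.277×10^7/3550² = 2.080×10^6 N.
P_allow = P_cr/n = 2.080×10^6/3.81 = 546000 N.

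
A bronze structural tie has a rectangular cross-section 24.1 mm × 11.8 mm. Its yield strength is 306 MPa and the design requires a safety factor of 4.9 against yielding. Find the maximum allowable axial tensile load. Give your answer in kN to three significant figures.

σ_allow = 306/4.9 = 62.45 MPa.
A = 24.1×11.8 = 284.4 mm².
F_allow = σ_allow × A = 62.45×284.4 = 17760 N.

F_allow = 17.8 kN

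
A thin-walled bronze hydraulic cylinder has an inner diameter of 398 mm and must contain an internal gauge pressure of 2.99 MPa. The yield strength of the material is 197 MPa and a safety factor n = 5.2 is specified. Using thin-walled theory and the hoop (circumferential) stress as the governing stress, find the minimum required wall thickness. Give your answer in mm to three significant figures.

t = 15.7 mm

σ_allow = 197/5.2 = 37.88 MPa.
Hoop stress σ_h = pD/(2t), so t = pD/(2σ_allow) = 2.99×398/(2×37.88) = 15.71 mm.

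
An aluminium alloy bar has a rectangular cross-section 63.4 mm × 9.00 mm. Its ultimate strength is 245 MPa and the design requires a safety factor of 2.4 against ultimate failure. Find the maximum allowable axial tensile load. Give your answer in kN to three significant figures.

σ_allow = 245/2.4 = 102.1 MPa.
A = 63.4×9.00 = 570.6 mm².
F_allow = σ_allow × A = 102.1×570.6 = 58250 N.

F_allow = 58.2 kN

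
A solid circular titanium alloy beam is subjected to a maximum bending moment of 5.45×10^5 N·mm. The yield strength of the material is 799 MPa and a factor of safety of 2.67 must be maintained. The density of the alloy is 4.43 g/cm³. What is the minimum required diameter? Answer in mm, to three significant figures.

d = 26.5 mm

σ_allow = 799/2.67 = 299.3 MPa.
For a solid circular section σ = 32M/(πd³), so d³ = 32M/(π σ_allow) = 32×545000/(π×299.3) = 18550 mm³.
d = 26.47 mm.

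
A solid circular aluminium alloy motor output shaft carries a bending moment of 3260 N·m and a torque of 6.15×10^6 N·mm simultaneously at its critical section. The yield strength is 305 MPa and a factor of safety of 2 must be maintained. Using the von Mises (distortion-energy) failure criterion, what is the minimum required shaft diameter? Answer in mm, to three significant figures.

d = 74.7 mm

σ_allow = σ_y/n = 305/2 = 152.5 MPa.
For a solid shaft σ_b = 32M/(πd³) and τ = 16T/(πd³), so the von Mises stress is σ' = (16/πd³)·√(4M²+3T²).
√(4M²+3T²) = √(4×(3.260×10^6)² + 3×(6.150×10^6)²) = 1.249×10^7 N·mm.
d³ = 16×1.249×10^7/(π×152.5) = 417100 mm³.
d = 74.72 mm.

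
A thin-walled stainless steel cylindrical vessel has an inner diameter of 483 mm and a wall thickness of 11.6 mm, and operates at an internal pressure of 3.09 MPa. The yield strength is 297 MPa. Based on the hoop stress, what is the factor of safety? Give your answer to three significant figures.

n = 4.62

σ_h = pD/(2t) = 3.09×483/(2×11.6) = 64.33 MPa.
n = 297/64.33 = 4.617.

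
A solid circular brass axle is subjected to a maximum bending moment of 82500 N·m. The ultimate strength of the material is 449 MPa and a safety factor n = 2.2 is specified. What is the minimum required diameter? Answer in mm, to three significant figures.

σ_allow = 449/2.2 = 204.1 MPa.
For a solid circular section σ = 32M/(πd³), so d³ = 32M/(π σ_allow) = 32×8.2500×10^7/(π×204.1) = 4.117×10^6 mm³.
d = 160.3 mm.

d = 160 mm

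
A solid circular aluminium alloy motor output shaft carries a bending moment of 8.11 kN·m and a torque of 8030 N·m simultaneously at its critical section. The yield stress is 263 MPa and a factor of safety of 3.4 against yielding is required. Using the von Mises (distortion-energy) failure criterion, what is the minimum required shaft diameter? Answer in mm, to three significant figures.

σ_allow = σ_y/n = 263/3.4 = 77.35 MPa.
For a solid shaft σ_b = 32M/(πd³) and τ = 16T/(πd³), so the von Mises stress is σ' = (16/πd³)·√(4M²+3T²).
√(4M²+3T²) = √(4×(8.110×10^6)² + 3×(8.030×10^6)²) = 2.137×10^7 N·mm.
d³ = 16×2.137×10^7/(π×77.35) = 1.407×10^6 mm³.
d = 112.0 mm.

d = 112 mm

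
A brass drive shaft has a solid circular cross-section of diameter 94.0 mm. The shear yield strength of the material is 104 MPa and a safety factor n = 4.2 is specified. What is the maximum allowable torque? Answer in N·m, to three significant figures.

τ_allow = 104/4.2 = 24.76 MPa.
For a solid shaft T_allow = τ_allow·πd³/16; πd³/16 = π×94.0³/16 = 163100 mm³.
T_allow = 24.76×163100 = 4.038×10^6 N·mm = 4038 N·m.

T_allow = 4040 N·m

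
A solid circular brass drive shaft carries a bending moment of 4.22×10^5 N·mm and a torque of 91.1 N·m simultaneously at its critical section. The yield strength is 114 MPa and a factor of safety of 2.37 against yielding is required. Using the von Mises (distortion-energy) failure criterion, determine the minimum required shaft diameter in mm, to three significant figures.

σ_allow = σ_y/n = 114/2.37 = 48.10 MPa.
For a solid shaft σ_b = 32M/(πd³) and τ = 16T/(πd³), so the von Mises stress is σ' = (16/πd³)·√(4M²+3T²).
√(4M²+3T²) = √(4×(422000)² + 3×(91100)²) = 858600 N·mm.
d³ = 16×858600/(π×48.10) = 90910 mm³.
d = 44.96 mm.

d = 45.0 mm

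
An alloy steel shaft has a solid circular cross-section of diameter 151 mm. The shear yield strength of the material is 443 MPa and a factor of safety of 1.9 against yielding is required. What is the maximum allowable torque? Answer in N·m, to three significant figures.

τ_allow = 443/1.9 = 233.2 MPa.
For a solid shaft T_allow = τ_allow·πd³/16; πd³/16 = π×151³/16 = 676000 mm³.
T_allow = 233.2×676000 = 1.576×10^8 N·mm = 157600 N·m.

T_allow = 1.58×10^5 N·m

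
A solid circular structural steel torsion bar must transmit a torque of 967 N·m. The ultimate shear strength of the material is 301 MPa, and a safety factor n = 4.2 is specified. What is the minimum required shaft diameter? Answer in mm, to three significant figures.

d = 41.0 mm

Allowable shear stress τ_allow = 301/4.2 = 71.67 MPa.
For a solid shaft τ = 16T/(πd³), so d³ = 16T/(π τ_allow) = 16×967000/(π×71.67) = 68720 mm³.
d = (68720)^(1/3) = 40.96 mm.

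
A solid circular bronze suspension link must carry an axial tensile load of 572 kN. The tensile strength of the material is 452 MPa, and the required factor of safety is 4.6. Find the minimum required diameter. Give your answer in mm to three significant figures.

d = 86.1 mm

Allowable stress σ_allow = 452/4.6 = 98.26 MPa.
Required area A = F/σ_allow = 572000/98.26 = 5821 mm².
A = πd²/4 → d = √(4A/π) = 86.09 mm.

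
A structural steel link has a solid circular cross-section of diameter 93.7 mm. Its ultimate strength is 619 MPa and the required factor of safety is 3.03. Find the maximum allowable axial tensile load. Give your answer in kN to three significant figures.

σ_allow = 619/3.03 = 204.3 MPa.
A = πd²/4 = π×93.7²/4 = 6896 mm².
F_allow = σ_allow × A = 204.3×6896 = 1.409×10^6 N.

F_allow = 1410 kN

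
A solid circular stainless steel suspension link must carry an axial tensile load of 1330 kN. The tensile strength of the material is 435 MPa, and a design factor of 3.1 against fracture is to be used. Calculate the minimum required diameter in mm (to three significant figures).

Allowable stress σ_allow = 435/3.1 = 140.3 MPa.
Required area A = F/σ_allow = 1330000/140.3 = 9478 mm².
A = πd²/4 → d = √(4A/π) = 109.9 mm.

d = 110 mm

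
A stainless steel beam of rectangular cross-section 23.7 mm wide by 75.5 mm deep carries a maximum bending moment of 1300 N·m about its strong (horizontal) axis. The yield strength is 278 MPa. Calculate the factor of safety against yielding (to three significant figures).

n = 4.81

Section modulus S = bh²/6 = 23.7×75.5²/6 = 22520 mm³.
σ = M/S = 1300000/22520 = 57.74 MPa.
n = 278/57.74 = 4.815.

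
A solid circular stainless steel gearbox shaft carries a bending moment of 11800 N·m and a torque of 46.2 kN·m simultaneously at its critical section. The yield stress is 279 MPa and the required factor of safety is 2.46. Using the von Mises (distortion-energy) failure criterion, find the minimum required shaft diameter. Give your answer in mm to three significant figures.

d = 155 mm

σ_allow = σ_y/n = 279/2.46 = 113.4 MPa.
For a solid shaft σ_b = 32M/(πd³) and τ = 16T/(πd³), so the von Mises stress is σ' = (16/πd³)·√(4M²+3T²).
√(4M²+3T²) = √(4×(1.180×10^7)² + 3×(4.620×10^7)²) = 8.343×10^7 N·mm.
d³ = 16×8.343×10^7/(π×113.4) = 3.746×10^6 mm³.
d = 155.3 mm.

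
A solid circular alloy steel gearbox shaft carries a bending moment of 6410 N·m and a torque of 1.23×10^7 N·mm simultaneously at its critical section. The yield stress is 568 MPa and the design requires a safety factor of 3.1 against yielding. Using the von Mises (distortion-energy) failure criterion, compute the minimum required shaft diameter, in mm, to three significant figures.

d = 88.4 mm

σ_allow = σ_y/n = 568/3.1 = 183.2 MPa.
For a solid shaft σ_b = 32M/(πd³) and τ = 16T/(πd³), so the von Mises stress is σ' = (16/πd³)·√(4M²+3T²).
√(4M²+3T²) = √(4×(6.410×10^6)² + 3×(1.230×10^7)²) = 2.486×10^7 N·mm.
d³ = 16×2.486×10^7/(π×183.2) = 691100 mm³.
d = 88.41 mm.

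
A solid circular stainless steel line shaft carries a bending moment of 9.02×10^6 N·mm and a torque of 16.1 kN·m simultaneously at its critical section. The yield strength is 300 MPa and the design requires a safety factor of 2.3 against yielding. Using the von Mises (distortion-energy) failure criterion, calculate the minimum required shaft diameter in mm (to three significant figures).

d = 109 mm

σ_allow = σ_y/n = 300/2.3 = 130.4 MPa.
For a solid shaft σ_b = 32M/(πd³) and τ = 16T/(πd³), so the von Mises stress is σ' = (16/πd³)·√(4M²+3T²).
√(4M²+3T²) = √(4×(9.020×10^6)² + 3×(1.610×10^7)²) = 3.321×10^7 N·mm.
d³ = 16×3.321×10^7/(π×130.4) = 1.297×10^6 mm³.
d = 109.1 mm.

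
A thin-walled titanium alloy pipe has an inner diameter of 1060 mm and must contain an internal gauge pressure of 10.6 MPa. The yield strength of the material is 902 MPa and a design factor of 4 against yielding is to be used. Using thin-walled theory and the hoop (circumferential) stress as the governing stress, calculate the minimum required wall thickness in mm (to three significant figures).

σ_allow = 902/4 = 225.5 MPa.
Hoop stress σ_h = pD/(2t), so t = pD/(2σ_allow) = 10.6×1060/(2×225.5) = 24.91 mm.

t = 24.9 mm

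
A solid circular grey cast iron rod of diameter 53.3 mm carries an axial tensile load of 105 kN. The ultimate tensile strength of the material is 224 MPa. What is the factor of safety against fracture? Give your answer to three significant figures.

n = 4.76

A = πd²/4 = 2231 mm².
σ = F/A = 105000/2231 = 47.06 MPa.
n = 224/47.06 = 4.760.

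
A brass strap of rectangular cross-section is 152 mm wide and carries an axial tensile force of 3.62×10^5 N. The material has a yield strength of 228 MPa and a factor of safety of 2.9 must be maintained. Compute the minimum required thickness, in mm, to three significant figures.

t = 30.3 mm

σ_allow = 228/2.9 = 78.62 MPa.
Required area A = F/σ_allow = 362000/78.62 = 4604 mm².
t = A/w = 4604/152 = 30.29 mm.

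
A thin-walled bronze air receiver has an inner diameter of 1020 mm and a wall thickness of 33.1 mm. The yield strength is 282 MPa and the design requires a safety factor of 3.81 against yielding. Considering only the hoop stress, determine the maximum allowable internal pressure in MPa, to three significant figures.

p_allow = 4.80 MPa

σ_allow = 282/3.81 = 74.02 MPa.
σ_h = pD/(2t) → p_allow = 2σ_allow t/D = 2×74.02×33.1/1020 = 4.804 MPa.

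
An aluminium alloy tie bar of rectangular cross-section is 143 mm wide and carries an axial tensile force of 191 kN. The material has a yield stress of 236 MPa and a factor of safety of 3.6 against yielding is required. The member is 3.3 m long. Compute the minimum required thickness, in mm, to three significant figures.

t = 20.4 mm

σ_allow = 236/3.6 = 65.56 MPa.
Required area A = F/σ_allow = 191000/65.56 = 2914 mm².
t = A/w = 2914/143 = 20.37 mm.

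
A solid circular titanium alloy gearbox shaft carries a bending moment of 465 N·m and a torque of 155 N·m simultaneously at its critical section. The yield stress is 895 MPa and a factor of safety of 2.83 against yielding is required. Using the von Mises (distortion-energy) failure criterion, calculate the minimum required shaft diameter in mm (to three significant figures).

d = 25.0 mm

σ_allow = σ_y/n = 895/2.83 = 316.3 MPa.
For a solid shaft σ_b = 32M/(πd³) and τ = 16T/(πd³), so the von Mises stress is σ' = (16/πd³)·√(4M²+3T²).
√(4M²+3T²) = √(4×(465000)² + 3×(155000)²) = 968000 N·mm.
d³ = 16×968000/(π×316.3) = 15590 mm³.
d = 24.98 mm.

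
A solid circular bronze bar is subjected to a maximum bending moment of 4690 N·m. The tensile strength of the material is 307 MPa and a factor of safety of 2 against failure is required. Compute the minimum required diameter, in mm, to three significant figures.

σ_allow = 307/2 = 153.5 MPa.
For a solid circular section σ = 32M/(πd³), so d³ = 32M/(π σ_allow) = 32×4690000/(π×153.5) = 311200 mm³.
d = 67.77 mm.

d = 67.8 mm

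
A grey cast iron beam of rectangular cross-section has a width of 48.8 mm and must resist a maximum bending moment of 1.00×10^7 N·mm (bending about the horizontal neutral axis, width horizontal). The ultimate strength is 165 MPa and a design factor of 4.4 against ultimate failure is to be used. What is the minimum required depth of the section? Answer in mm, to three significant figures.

h = 181 mm

σ_allow = 165/4.4 = 37.50 MPa.
For a rectangular section σ = 6M/(bh²), so h² = 6M/(b σ_allow) = 6×1.0000×10^7/(48.8×37.50) = 32790 mm².
h = 181.1 mm.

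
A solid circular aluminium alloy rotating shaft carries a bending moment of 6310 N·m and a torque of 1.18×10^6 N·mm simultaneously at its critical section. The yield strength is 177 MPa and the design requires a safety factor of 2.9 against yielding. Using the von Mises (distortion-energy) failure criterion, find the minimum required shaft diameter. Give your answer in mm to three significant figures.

d = 102 mm

σ_allow = σ_y/n = 177/2.9 = 61.03 MPa.
For a solid shaft σ_b = 32M/(πd³) and τ = 16T/(πd³), so the von Mises stress is σ' = (16/πd³)·√(4M²+3T²).
√(4M²+3T²) = √(4×(6.310×10^6)² + 3×(1.180×10^6)²) = 1.278×10^7 N·mm.
d³ = 16×1.278×10^7/(π×61.03) = 1.067×10^6 mm³.
d = 102.2 mm.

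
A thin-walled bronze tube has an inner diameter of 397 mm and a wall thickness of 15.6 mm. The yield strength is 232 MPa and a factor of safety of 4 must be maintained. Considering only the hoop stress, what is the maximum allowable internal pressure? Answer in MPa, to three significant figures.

p_allow = 4.56 MPa

σ_allow = 232/4 = 58.00 MPa.
σ_h = pD/(2t) → p_allow = 2σ_allow t/D = 2×58.00×15.6/397 = 4.558 MPa.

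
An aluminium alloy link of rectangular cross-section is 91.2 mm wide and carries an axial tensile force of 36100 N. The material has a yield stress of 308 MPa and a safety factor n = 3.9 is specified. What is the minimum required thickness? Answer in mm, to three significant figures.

t = 5.01 mm

σ_allow = 308/3.9 = 78.97 MPa.
Required area A = F/σ_allow = 36100/78.97 = 457.1 mm².
t = A/w = 457.1/91.2 = 5.012 mm.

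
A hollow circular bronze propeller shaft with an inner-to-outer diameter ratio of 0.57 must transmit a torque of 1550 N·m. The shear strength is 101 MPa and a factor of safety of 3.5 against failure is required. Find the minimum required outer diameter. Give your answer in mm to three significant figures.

d_o = 67.4 mm

τ_allow = 101/3.5 = 28.86 MPa.
For a hollow shaft τ = 16T/[πd_o³(1−k⁴)] with k = 0.57, so 1−k⁴ = 0.8944.
d_o³ = 16T/[π τ_allow (1−k⁴)] = 16×1550000/(π×28.86×0.8944) = 305800 mm³.
d_o = 67.38 mm.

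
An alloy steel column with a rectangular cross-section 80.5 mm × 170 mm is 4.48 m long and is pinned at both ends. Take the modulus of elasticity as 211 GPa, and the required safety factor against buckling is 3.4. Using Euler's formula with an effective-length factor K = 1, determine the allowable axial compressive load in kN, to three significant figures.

Buckling occurs about the weak axis: I_min = h·b³/12 = 170×80.5³/12 = 7.390×10^6 mm⁴ (b = 80.5 mm is the smaller dimension).
Effective length L_e = KL = 1×4.48 m = 4480 mm.
Euler critical load P_cr = π²EI/L_e² = π²×211000×7.390×10^6/4480² = 766800 N.
P_allow = P_cr/n = 766800/3.4 = 225500 N.

P_allow = 226 kN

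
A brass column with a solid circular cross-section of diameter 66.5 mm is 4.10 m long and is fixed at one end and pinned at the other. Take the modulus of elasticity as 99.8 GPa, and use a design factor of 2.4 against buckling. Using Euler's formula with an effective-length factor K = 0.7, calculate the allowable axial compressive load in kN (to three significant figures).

I = πd⁴/64 = π×66.5⁴/64 = 960000 mm⁴.
Effective length L_e = KL = 0.7×4.10 m = 2870 mm.
Euler critical load P_cr = π²EI/L_e² = π²×99800×960000/2870² = 114800 N.
P_allow = P_cr/n = 114800/2.4 = 47830 N.

P_allow = 47.8 kN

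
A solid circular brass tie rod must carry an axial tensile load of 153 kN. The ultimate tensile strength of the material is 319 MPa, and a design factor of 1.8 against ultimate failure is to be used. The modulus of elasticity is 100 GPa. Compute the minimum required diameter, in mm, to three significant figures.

Allowable stress σ_allow = 319/1.8 = 177.2 MPa.
Required area A = F/σ_allow = 153000/177.2 = 863.3 mm².
A = πd²/4 → d = √(4A/π) = 33.15 mm.

d = 33.2 mm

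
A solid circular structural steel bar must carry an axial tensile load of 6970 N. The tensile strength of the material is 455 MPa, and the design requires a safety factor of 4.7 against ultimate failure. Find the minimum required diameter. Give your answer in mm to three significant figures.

d = 9.57 mm

Allowable stress σ_allow = 455/4.7 = 96.81 MPa.
Required area A = F/σ_allow = 6970.0/96.81 = 72.00 mm².
A = πd²/4 → d = √(4A/π) = 9.574 mm.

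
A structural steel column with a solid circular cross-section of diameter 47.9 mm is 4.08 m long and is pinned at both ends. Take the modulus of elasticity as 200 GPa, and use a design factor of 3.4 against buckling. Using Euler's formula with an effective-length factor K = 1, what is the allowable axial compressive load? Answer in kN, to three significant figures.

P_allow = 9.01 kN

I = πd⁴/64 = π×47.9⁴/64 = 258400 mm⁴.
Effective length L_e = KL = 1×4.08 m = 4080 mm.
Euler critical load P_cr = π²EI/L_e² = π²×200000×258400/4080² = 30640 N.
P_allow = P_cr/n = 30640/3.4 = 9012 N.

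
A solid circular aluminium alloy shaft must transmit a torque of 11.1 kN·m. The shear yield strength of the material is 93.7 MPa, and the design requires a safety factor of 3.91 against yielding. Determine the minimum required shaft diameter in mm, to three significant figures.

Allowable shear stress τ_allow = 93.7/3.91 = 23.96 MPa.
For a solid shaft τ = 16T/(πd³), so d³ = 16T/(π τ_allow) = 16×1.1100×10^7/(π×23.96) = 2.359×10^6 mm³.
d = (2.359×10^6)^(1/3) = 133.1 mm.

d = 133 mm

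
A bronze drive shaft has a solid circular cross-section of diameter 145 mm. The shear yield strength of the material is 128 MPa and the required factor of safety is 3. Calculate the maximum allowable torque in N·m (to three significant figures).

T_allow = 25500 N·m

τ_allow = 128/3 = 42.67 MPa.
For a solid shaft T_allow = τ_allow·πd³/16; πd³/16 = π×145³/16 = 598600 mm³.
T_allow = 42.67×598600 = 2.554×10^7 N·mm = 25540 N·m.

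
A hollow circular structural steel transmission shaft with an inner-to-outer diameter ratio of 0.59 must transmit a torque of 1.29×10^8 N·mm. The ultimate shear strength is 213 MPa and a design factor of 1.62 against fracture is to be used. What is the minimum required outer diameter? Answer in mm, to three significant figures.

d_o = 178 mm

τ_allow = 213/1.62 = 131.5 MPa.
For a hollow shaft τ = 16T/[πd_o³(1−k⁴)] with k = 0.59, so 1−k⁴ = 0.8788.
d_o³ = 16T/[π τ_allow (1−k⁴)] = 16×1.2900×10^8/(π×131.5×0.8788) = 5.686×10^6 mm³.
d_o = 178.5 mm.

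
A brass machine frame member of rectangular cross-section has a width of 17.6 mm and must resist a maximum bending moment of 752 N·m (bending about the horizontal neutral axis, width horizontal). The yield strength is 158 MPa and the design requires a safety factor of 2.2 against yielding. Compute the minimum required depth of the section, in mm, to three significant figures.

σ_allow = 158/2.2 = 71.82 MPa.
For a rectangular section σ = 6M/(bh²), so h² = 6M/(b σ_allow) = 6×752000/(17.6×71.82) = 3570 mm².
h = 59.75 mm.

h = 59.7 mm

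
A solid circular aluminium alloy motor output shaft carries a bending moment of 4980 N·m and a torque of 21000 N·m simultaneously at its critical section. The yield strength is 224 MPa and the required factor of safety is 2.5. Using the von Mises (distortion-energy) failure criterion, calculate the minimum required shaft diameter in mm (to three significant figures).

d = 129 mm

σ_allow = σ_y/n = 224/2.5 = 89.60 MPa.
For a solid shaft σ_b = 32M/(πd³) and τ = 16T/(πd³), so the von Mises stress is σ' = (16/πd³)·√(4M²+3T²).
√(4M²+3T²) = √(4×(4.980×10^6)² + 3×(2.100×10^7)²) = 3.771×10^7 N·mm.
d³ = 16×3.771×10^7/(π×89.60) = 2.144×10^6 mm³.
d = 128.9 mm.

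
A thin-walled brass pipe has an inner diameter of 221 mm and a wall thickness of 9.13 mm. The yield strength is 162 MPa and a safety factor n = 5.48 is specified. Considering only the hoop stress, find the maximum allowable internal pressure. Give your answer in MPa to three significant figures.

σ_allow = 162/5.48 = 29.56 MPa.
σ_h = pD/(2t) → p_allow = 2σ_allow t/D = 2×29.56×9.13/221 = 2.443 MPa.

p_allow = 2.44 MPa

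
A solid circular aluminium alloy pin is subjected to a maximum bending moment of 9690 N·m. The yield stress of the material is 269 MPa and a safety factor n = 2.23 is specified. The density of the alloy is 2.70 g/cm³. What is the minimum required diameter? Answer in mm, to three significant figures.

d = 93.5 mm

σ_allow = 269/2.23 = 120.6 MPa.
For a solid circular section σ = 32M/(πd³), so d³ = 32M/(π σ_allow) = 32×9690000/(π×120.6) = 818200 mm³.
d = 93.53 mm.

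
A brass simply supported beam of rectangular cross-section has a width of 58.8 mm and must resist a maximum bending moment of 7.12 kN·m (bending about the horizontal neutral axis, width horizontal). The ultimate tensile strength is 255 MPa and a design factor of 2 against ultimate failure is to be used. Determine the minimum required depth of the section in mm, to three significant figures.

h = 75.5 mm

σ_allow = 255/2 = 127.5 MPa.
For a rectangular section σ = 6M/(bh²), so h² = 6M/(b σ_allow) = 6×7120000/(58.8×127.5) = 5698 mm².
h = 75.49 mm.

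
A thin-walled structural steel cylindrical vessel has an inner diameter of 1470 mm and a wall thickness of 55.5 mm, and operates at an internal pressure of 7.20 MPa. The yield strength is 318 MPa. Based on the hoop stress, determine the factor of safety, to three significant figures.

n = 3.34

σ_h = pD/(2t) = 7.20×1470/(2×55.5) = 95.35 MPa.
n = 318/95.35 = 3.335.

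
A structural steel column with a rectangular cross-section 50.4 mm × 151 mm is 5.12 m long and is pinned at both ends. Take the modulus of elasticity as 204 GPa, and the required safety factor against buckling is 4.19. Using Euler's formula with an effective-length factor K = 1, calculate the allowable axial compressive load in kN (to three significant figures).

Buckling occurs about the weak axis: I_min = h·b³/12 = 151×50.4³/12 = 1.611×10^6 mm⁴ (b = 50.4 mm is the smaller dimension).
Effective length L_e = KL = 1×5.12 m = 5120 mm.
Euler critical load P_cr = π²EI/L_e² = π²×204000×1.611×10^6/5120² = 123700 N.
P_allow = P_cr/n = 123700/4.19 = 29530 N.

P_allow = 29.5 kN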